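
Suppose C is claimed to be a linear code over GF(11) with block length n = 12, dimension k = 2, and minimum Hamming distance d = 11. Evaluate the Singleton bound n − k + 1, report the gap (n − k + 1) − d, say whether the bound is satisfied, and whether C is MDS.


Singleton RHS = n − k + 1 = 11, slack = 0, bound satisfied, MDS.

Singleton bound: d ≤ n − k + 1.
Here n = 12, k = 2, so n − k + 1 = 11.
Given d = 11, check d ≤ 11: YES.
Slack = (n − k + 1) − d = 0.
The code is MDS (slack = 0).
Description: the claimed parameters are [12, 2, 11]_11; such a code would be MDS (meets Singleton bound).


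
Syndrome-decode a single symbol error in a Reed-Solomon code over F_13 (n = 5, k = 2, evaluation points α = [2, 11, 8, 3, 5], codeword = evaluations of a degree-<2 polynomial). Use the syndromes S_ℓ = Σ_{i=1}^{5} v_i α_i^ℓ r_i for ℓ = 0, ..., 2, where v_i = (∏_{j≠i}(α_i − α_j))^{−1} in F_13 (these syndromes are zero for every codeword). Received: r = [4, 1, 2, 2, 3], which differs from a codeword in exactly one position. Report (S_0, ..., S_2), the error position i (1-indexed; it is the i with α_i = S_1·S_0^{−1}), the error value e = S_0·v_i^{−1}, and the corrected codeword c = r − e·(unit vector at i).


S = (3, 9, 1), error at position 4, error magnitude e = 7, c = [4, 1, 2, 8, 3].

Step 1: column multipliers v_i = (∏_{j≠i}(α_i − α_j))^{−1} mod 13.
  i = 1 (α = 2): (2−11)(2−8)(2−3)(2−5) = (−9)·(−6)·(−1)·(−3) = 162 ≡ 6, so v_1 = 6^{−1} = 11 (mod 13).
  i = 2 (α = 11): (11−2)(11−8)(11−3)(11−5) = 9·3·8·6 = 1296 ≡ 9, so v_2 = 9^{−1} = 3 (mod 13).
  i = 3 (α = 8): (8−2)(8−11)(8−3)(8−5) = 6·(−3)·5·3 = −270 ≡ 3, so v_3 = 3^{−1} = 9 (mod 13).
  i = 4 (α = 3): (3−2)(3−11)(3−8)(3−5) = 1·(−8)·(−5)·(−2) = −80 ≡ 11, so v_4 = 11^{−1} = 6 (mod 13).
  i = 5 (α = 5): (5−2)(5−11)(5−8)(5−3) = 3·(−6)·(−3)·2 = 108 ≡ 4, so v_5 = 4^{−1} = 10 (mod 13).
  v = [11, 3, 9, 6, 10].
Step 2: syndromes of r = [4, 1, 2, 2, 3] (all sums mod 13).
  S_0 = Σ v_i r_i = 11·4 + 3·1 + 9·2 + 6·2 + 10·3 = 107 ≡ 3.
  S_1 = Σ v_i α_i r_i = 11·2·4 + 3·11·1 + 9·8·2 + 6·3·2 + 10·5·3 = 451 ≡ 9.
  α_i^2 mod 13 = [4, 4, 12, 9, 12].
  S_2 = Σ v_i α_i^2 r_i = 11·4·4 + 3·4·1 + 9·12·2 + 6·9·2 + 10·12·3 = 872 ≡ 1.
  S = (3, 9, 1) ≠ 0, so r is not a codeword (an error is present).
Step 3: locate the error. For a single error e at position i, S_ℓ = v_i·e·α_i^ℓ, so α_err = S_1/S_0.
  S_0^{−1} = 3^{−1} = 9 (mod 13), so α_err = 9·9 = 81 ≡ 3 = α_4. Error position i = 4.
  Consistency check: S_2/S_1 = 1·3 = 3 ≡ 3 = α_err ✓ (single-error assumption holds).
Step 4: error magnitude e = S_0/v_4 = S_0·∏_{j≠4}(α_4 − α_j) = 3·11 = 33 ≡ 7 (mod 13).
Step 5: correct position 4: c_4 = r_4 − e = 2 − 7 ≡ 8 (mod 13). Hence c = [4, 1, 2, 8, 3].
  Check: interpolating c through the α_i gives m(x) = 9 + 4·x (degree < 2) with m(α_i) = c_i for every i, so c is indeed a codeword.


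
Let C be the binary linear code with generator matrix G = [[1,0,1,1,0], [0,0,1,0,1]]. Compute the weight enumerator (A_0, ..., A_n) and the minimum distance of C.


Weight distribution: A_0 = 1, A_2 = 1, A_3 = 2. Minimum distance d = 2.

Enumerate all 2^2 = 4 messages m ∈ F_2^2.
For each, compute codeword c = mG in F_2^5, then tally its weight.
  m = 00 → c = 00000, weight = 0.
  m = 10 → c = 10110, weight = 3.
  m = 01 → c = 00101, weight = 2.
  m = 11 → c = 10011, weight = 3.
Tally weights:
  weight 0: 1 codewords.
  weight 2: 1 codewords.
  weight 3: 2 codewords.
Minimum distance d = smallest w > 0 with A_w > 0 = 2.
Sanity: Σ A_w = 4 = 2^2 = 4 ✓.


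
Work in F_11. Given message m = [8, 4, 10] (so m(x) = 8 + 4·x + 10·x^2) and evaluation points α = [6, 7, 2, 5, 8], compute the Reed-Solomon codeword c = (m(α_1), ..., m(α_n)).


c = [7, 9, 1, 3, 9]

Message polynomial: m(x) = 8 + 4·x + 10·x^2 (mod 11).
For each evaluation point α_i, compute m(α_i) mod 11:
  α_1 = 6: Horner steps 10 → 9 → 7, so m(6) = 7.
  α_2 = 7: Horner steps 10 → 8 → 9, so m(7) = 9.
  α_3 = 2: Horner steps 10 → 2 → 1, so m(2) = 1.
  α_4 = 5: Horner steps 10 → 10 → 3, so m(5) = 3.
  α_5 = 8: Horner steps 10 → 7 → 9, so m(8) = 9.
Codeword c = [7, 9, 1, 3, 9] ∈ F_11^5.


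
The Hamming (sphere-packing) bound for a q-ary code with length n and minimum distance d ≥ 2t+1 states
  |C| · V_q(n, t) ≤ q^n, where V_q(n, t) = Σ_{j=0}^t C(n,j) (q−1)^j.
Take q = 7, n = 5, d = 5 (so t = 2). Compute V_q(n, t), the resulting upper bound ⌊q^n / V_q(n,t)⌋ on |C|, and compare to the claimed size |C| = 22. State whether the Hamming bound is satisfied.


V_q(n, t) = 391, q^n = 16807, Hamming bound = 42, |C| = 22 ≤ bound (satisfied).

Step 1: Compute V_q(n, t) = Σ_{j=0}^2 C(n, j) (q−1)^j.
  j = 0: C(5,0)·(6)^0 = 1·1 = 1.
  j = 1: C(5,1)·(6)^1 = 5·6 = 30.
  j = 2: C(5,2)·(6)^2 = 10·36 = 360.
  V_q(n, t) = 1 + 30 + 360 = 391.
Step 2: q^n = 7^5 = 16807.
Step 3: Hamming bound ⌊q^n / V_q(n,t)⌋ = ⌊16807/391⌋ = 42.
Step 4: Compare |C| = 22 to 42: satisfied.
The claimed |C| lies below the Hamming bound.


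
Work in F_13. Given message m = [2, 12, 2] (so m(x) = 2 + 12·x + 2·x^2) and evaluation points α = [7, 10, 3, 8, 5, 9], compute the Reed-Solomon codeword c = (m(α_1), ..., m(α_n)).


c = [2, 10, 4, 5, 8, 12]

Message polynomial: m(x) = 2 + 12·x + 2·x^2 (mod 13).
For each evaluation point α_i, compute m(α_i) mod 13:
  α_1 = 7: Horner steps 2 → 0 → 2, so m(7) = 2.
  α_2 = 10: Horner steps 2 → 6 → 10, so m(10) = 10.
  α_3 = 3: Horner steps 2 → 5 → 4, so m(3) = 4.
  α_4 = 8: Horner steps 2 → 2 → 5, so m(8) = 5.
  α_5 = 5: Horner steps 2 → 9 → 8, so m(5) = 8.
  α_6 = 9: Horner steps 2 → 4 → 12, so m(9) = 12.
Codeword c = [2, 10, 4, 5, 8, 12] ∈ F_13^6.


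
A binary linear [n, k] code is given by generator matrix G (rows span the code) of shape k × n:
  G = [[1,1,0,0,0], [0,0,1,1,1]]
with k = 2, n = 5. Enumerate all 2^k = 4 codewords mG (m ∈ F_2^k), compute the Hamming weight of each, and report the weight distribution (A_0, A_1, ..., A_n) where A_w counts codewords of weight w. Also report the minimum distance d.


Weight distribution: A_0 = 1, A_2 = 1, A_3 = 1, A_5 = 1. Minimum distance d = 2.

Enumerate all 2^2 = 4 messages m ∈ F_2^2.
For each, compute codeword c = mG in F_2^5, then tally its weight.
  m = 00 → c = 00000, weight = 0.
  m = 10 → c = 11000, weight = 2.
  m = 01 → c = 00111, weight = 3.
  m = 11 → c = 11111, weight = 5.
Tally weights:
  weight 0: 1 codewords.
  weight 2: 1 codewords.
  weight 3: 1 codewords.
  weight 5: 1 codewords.
Minimum distance d = smallest w > 0 with A_w > 0 = 2.
Sanity: Σ A_w = 4 = 2^2 = 4 ✓.


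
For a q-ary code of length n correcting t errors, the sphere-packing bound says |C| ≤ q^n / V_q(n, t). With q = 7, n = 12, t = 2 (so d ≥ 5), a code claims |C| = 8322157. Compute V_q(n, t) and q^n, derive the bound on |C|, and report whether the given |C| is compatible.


V_q(n, t) = 2449, q^n = 13841287201, Hamming bound = 5651811, |C| = 8322157 > bound (violated).

Step 1: Compute V_q(n, t) = Σ_{j=0}^2 C(n, j) (q−1)^j.
  j = 0: C(12,0)·(6)^0 = 1·1 = 1.
  j = 1: C(12,1)·(6)^1 = 12·6 = 72.
  j = 2: C(12,2)·(6)^2 = 66·36 = 2376.
  V_q(n, t) = 1 + 72 + 2376 = 2449.
Step 2: q^n = 7^12 = 13841287201.
Step 3: Hamming bound ⌊q^n / V_q(n,t)⌋ = ⌊13841287201/2449⌋ = 5651811.
Step 4: Compare |C| = 8322157 to 5651811: violated.
The claimed |C| lies above the Hamming bound, so no 7-ary code of length 12 with d ≥ 5 can have 8322157 codewords.


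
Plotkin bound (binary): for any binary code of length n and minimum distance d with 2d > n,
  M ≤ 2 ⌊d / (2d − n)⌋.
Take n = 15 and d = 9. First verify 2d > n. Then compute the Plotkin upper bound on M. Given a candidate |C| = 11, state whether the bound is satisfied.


Plotkin bound M ≤ 6; given |C| = 11 > bound (violated).

Check applicability: 2d = 18, n = 15.
2d − n = 3 > 0, so Plotkin applies.
Compute d/(2d−n) = 9/3 ≈ 3.0000.
⌊d/(2d−n)⌋ = 3.
Plotkin bound: M ≤ 2·3 = 6.
Given |C| = 11, check: VIOLATED.
This |C| is above the Plotkin bound, so no binary code with n = 15, d = 9 and 11 codewords exists.


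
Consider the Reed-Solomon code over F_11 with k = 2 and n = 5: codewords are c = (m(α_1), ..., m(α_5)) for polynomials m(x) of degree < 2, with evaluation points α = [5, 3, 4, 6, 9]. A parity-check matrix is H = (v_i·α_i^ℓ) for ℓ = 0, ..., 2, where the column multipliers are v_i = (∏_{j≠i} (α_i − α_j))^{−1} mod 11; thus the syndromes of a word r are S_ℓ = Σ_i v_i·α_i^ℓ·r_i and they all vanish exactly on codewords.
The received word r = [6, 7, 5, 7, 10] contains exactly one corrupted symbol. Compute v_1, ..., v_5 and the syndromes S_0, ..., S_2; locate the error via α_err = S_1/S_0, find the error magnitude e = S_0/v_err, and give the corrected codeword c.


S = (1, 3, 9), error at position 2, error magnitude e = 3, c = [6, 4, 5, 7, 10].

Step 1: column multipliers v_i = (∏_{j≠i}(α_i − α_j))^{−1} mod 11.
  i = 1 (α = 5): (5−3)(5−4)(5−6)(5−9) = 2·1·(−1)·(−4) = 8 ≡ 8, so v_1 = 8^{−1} = 7 (mod 11).
  i = 2 (α = 3): (3−5)(3−4)(3−6)(3−9) = (−2)·(−1)·(−3)·(−6) = 36 ≡ 3, so v_2 = 3^{−1} = 4 (mod 11).
  i = 3 (α = 4): (4−5)(4−3)(4−6)(4−9) = (−1)·1·(−2)·(−5) = −10 ≡ 1, so v_3 = 1^{−1} = 1 (mod 11).
  i = 4 (α = 6): (6−5)(6−3)(6−4)(6−9) = 1·3·2·(−3) = −18 ≡ 4, so v_4 = 4^{−1} = 3 (mod 11).
  i = 5 (α = 9): (9−5)(9−3)(9−4)(9−6) = 4·6·5·3 = 360 ≡ 8, so v_5 = 8^{−1} = 7 (mod 11).
  v = [7, 4, 1, 3, 7].
Step 2: syndromes of r = [6, 7, 5, 7, 10] (all sums mod 11).
  S_0 = Σ v_i r_i = 7·6 + 4·7 + 1·5 + 3·7 + 7·10 = 166 ≡ 1.
  S_1 = Σ v_i α_i r_i = 7·5·6 + 4·3·7 + 1·4·5 + 3·6·7 + 7·9·10 = 1070 ≡ 3.
  α_i^2 mod 11 = [3, 9, 5, 3, 4].
  S_2 = Σ v_i α_i^2 r_i = 7·3·6 + 4·9·7 + 1·5·5 + 3·3·7 + 7·4·10 = 746 ≡ 9.
  S = (1, 3, 9) ≠ 0, so r is not a codeword (an error is present).
Step 3: locate the error. For a single error e at position i, S_ℓ = v_i·e·α_i^ℓ, so α_err = S_1/S_0.
  S_0^{−1} = 1^{−1} = 1 (mod 11), so α_err = 3·1 = 3 ≡ 3 = α_2. Error position i = 2.
  Consistency check: S_2/S_1 = 9·4 = 36 ≡ 3 = α_err ✓ (single-error assumption holds).
Step 4: error magnitude e = S_0/v_2 = S_0·∏_{j≠2}(α_2 − α_j) = 1·3 = 3 ≡ 3 (mod 11).
Step 5: correct position 2: c_2 = r_2 − e = 7 − 3 ≡ 4 (mod 11). Hence c = [6, 4, 5, 7, 10].
  Check: interpolating c through the α_i gives m(x) = 1 + 1·x (degree < 2) with m(α_i) = c_i for every i, so c is indeed a codeword.


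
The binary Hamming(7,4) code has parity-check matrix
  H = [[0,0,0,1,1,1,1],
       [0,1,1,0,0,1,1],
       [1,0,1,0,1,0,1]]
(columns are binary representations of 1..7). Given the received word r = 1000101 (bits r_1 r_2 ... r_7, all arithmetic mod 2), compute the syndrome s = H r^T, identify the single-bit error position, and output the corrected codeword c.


s = (0, 1, 1)^T, error position = 3, corrected codeword c = 1010101

Compute s = H r^T mod 2 one row at a time:
  s_1 = 0 + 1 + 0 + 1 = 2 ≡ 0 (mod 2).
  s_2 = 0 + 0 + 0 + 1 = 1 ≡ 1 (mod 2).
  s_3 = 1 + 0 + 1 + 1 = 3 ≡ 1 (mod 2).
s = (0, 1, 1)^T — this equals column 3 of H (binary 011), so error is at position 3.
Correct: flip bit 3 of r = 1000101 to get c = 1010101.


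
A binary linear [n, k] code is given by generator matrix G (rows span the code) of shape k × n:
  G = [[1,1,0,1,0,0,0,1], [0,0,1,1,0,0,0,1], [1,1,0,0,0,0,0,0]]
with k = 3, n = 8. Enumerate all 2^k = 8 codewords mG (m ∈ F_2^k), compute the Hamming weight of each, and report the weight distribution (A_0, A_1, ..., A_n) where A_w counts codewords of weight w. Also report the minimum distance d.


Weight distribution: A_0 = 1, A_1 = 1, A_2 = 2, A_3 = 2, A_4 = 1, A_5 = 1. Minimum distance d = 1.

Enumerate all 2^3 = 8 messages m ∈ F_2^3.
For each, compute codeword c = mG in F_2^8, then tally its weight.
  m = 000 → c = 00000000, weight = 0.
  m = 100 → c = 11010001, weight = 4.
  m = 010 → c = 00110001, weight = 3.
  m = 110 → c = 11100000, weight = 3.
  m = 001 → c = 11000000, weight = 2.
  m = 101 → c = 00010001, weight = 2.
  m = 011 → c = 11110001, weight = 5.
  m = 111 → c = 00100000, weight = 1.
Tally weights:
  weight 0: 1 codewords.
  weight 1: 1 codewords.
  weight 2: 2 codewords.
  weight 3: 2 codewords.
  weight 4: 1 codewords.
  weight 5: 1 codewords.
Minimum distance d = smallest w > 0 with A_w > 0 = 1.
Sanity: Σ A_w = 8 = 2^3 = 8 ✓.


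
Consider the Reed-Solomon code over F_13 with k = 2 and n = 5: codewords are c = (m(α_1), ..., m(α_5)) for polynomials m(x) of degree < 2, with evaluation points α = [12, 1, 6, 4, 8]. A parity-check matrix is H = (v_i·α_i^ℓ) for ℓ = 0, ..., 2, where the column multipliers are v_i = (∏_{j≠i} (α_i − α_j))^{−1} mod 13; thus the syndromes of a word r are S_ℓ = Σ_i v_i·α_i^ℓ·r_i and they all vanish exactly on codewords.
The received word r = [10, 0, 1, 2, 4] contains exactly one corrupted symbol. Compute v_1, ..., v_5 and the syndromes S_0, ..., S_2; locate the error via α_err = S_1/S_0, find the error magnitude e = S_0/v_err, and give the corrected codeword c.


S = (10, 1, 4), error at position 4, error magnitude e = 4, c = [10, 0, 1, 11, 4].

Step 1: column multipliers v_i = (∏_{j≠i}(α_i − α_j))^{−1} mod 13.
  i = 1 (α = 12): (12−1)(12−6)(12−4)(12−8) = 11·6·8·4 = 2112 ≡ 6, so v_1 = 6^{−1} = 11 (mod 13).
  i = 2 (α = 1): (1−12)(1−6)(1−4)(1−8) = (−11)·(−5)·(−3)·(−7) = 1155 ≡ 11, so v_2 = 11^{−1} = 6 (mod 13).
  i = 3 (α = 6): (6−12)(6−1)(6−4)(6−8) = (−6)·5·2·(−2) = 120 ≡ 3, so v_3 = 3^{−1} = 9 (mod 13).
  i = 4 (α = 4): (4−12)(4−1)(4−6)(4−8) = (−8)·3·(−2)·(−4) = −192 ≡ 3, so v_4 = 3^{−1} = 9 (mod 13).
  i = 5 (α = 8): (8−12)(8−1)(8−6)(8−4) = (−4)·7·2·4 = −224 ≡ 10, so v_5 = 10^{−1} = 4 (mod 13).
  v = [11, 6, 9, 9, 4].
Step 2: syndromes of r = [10, 0, 1, 2, 4] (all sums mod 13).
  S_0 = Σ v_i r_i = 11·10 + 6·0 + 9·1 + 9·2 + 4·4 = 153 ≡ 10.
  S_1 = Σ v_i α_i r_i = 11·12·10 + 6·1·0 + 9·6·1 + 9·4·2 + 4·8·4 = 1574 ≡ 1.
  α_i^2 mod 13 = [1, 1, 10, 3, 12].
  S_2 = Σ v_i α_i^2 r_i = 11·1·10 + 6·1·0 + 9·10·1 + 9·3·2 + 4·12·4 = 446 ≡ 4.
  S = (10, 1, 4) ≠ 0, so r is not a codeword (an error is present).
Step 3: locate the error. For a single error e at position i, S_ℓ = v_i·e·α_i^ℓ, so α_err = S_1/S_0.
  S_0^{−1} = 10^{−1} = 4 (mod 13), so α_err = 1·4 = 4 ≡ 4 = α_4. Error position i = 4.
  Consistency check: S_2/S_1 = 4·1 = 4 ≡ 4 = α_err ✓ (single-error assumption holds).
Step 4: error magnitude e = S_0/v_4 = S_0·∏_{j≠4}(α_4 − α_j) = 10·3 = 30 ≡ 4 (mod 13).
Step 5: correct position 4: c_4 = r_4 − e = 2 − 4 ≡ 11 (mod 13). Hence c = [10, 0, 1, 11, 4].
  Check: interpolating c through the α_i gives m(x) = 5 + 8·x (degree < 2) with m(α_i) = c_i for every i, so c is indeed a codeword.


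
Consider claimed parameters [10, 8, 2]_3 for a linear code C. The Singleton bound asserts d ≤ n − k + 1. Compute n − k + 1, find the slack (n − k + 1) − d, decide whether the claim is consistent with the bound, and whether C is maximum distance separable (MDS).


Singleton RHS = n − k + 1 = 3, slack = 1, bound satisfied, not MDS.

Singleton bound: d ≤ n − k + 1.
Here n = 10, k = 8, so n − k + 1 = 3.
Given d = 2, check d ≤ 3: YES.
Slack = (n − k + 1) − d = 1.
The code is NOT MDS (slack = 1 > 0).
Description: the claimed parameters are [10, 8, 2]_3; such a code would be non-MDS.


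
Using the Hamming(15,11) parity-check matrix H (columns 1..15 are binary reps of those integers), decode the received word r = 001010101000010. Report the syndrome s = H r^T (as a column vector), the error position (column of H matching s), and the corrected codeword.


s = (0, 1, 1, 0)^T, error position = 6, corrected codeword c = 001011101000010

Compute s = H r^T mod 2 one row at a time:
  s_1 = 0 + 1 + 0 + 0 + 0 + 0 + 1 + 0 = 2 ≡ 0 (mod 2).
  s_2 = 0 + 1 + 0 + 1 + 0 + 0 + 1 + 0 = 3 ≡ 1 (mod 2).
  s_3 = 0 + 1 + 0 + 1 + 0 + 0 + 1 + 0 = 3 ≡ 1 (mod 2).
  s_4 = 0 + 1 + 1 + 1 + 1 + 0 + 0 + 0 = 4 ≡ 0 (mod 2).
s = (0, 1, 1, 0)^T — this equals column 6 of H (binary 0110), so error is at position 6.
Correct: flip bit 6 of r = 001010101000010 to get c = 001011101000010.


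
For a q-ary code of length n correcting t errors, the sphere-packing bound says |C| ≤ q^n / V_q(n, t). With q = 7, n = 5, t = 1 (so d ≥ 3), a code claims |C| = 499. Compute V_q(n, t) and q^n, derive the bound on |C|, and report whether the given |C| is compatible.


V_q(n, t) = 31, q^n = 16807, Hamming bound = 542, |C| = 499 ≤ bound (satisfied).

Step 1: Compute V_q(n, t) = Σ_{j=0}^1 C(n, j) (q−1)^j.
  j = 0: C(5,0)·(6)^0 = 1·1 = 1.
  j = 1: C(5,1)·(6)^1 = 5·6 = 30.
  V_q(n, t) = 1 + 30 = 31.
Step 2: q^n = 7^5 = 16807.
Step 3: Hamming bound ⌊q^n / V_q(n,t)⌋ = ⌊16807/31⌋ = 542.
Step 4: Compare |C| = 499 to 542: satisfied.
The claimed |C| lies below the Hamming bound.


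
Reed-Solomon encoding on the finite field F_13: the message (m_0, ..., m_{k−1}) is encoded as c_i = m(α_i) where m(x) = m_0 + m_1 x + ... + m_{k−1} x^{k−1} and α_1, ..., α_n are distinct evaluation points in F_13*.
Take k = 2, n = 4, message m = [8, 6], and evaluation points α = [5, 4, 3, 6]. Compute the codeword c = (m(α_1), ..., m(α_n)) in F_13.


c = [12, 6, 0, 5]

Message polynomial: m(x) = 8 + 6·x (mod 13).
For each evaluation point α_i, compute m(α_i) mod 13:
  α_1 = 5: Horner steps 6 → 12, so m(5) = 12.
  α_2 = 4: Horner steps 6 → 6, so m(4) = 6.
  α_3 = 3: Horner steps 6 → 0, so m(3) = 0.
  α_4 = 6: Horner steps 6 → 5, so m(6) = 5.
Codeword c = [12, 6, 0, 5] ∈ F_13^4.


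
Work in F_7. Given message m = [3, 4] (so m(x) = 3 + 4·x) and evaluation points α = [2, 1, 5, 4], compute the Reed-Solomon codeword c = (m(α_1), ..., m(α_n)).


c = [4, 0, 2, 5]

Message polynomial: m(x) = 3 + 4·x (mod 7).
For each evaluation point α_i, compute m(α_i) mod 7:
  α_1 = 2: Horner steps 4 → 4, so m(2) = 4.
  α_2 = 1: Horner steps 4 → 0, so m(1) = 0.
  α_3 = 5: Horner steps 4 → 2, so m(5) = 2.
  α_4 = 4: Horner steps 4 → 5, so m(4) = 5.
Codeword c = [4, 0, 2, 5] ∈ F_7^4.


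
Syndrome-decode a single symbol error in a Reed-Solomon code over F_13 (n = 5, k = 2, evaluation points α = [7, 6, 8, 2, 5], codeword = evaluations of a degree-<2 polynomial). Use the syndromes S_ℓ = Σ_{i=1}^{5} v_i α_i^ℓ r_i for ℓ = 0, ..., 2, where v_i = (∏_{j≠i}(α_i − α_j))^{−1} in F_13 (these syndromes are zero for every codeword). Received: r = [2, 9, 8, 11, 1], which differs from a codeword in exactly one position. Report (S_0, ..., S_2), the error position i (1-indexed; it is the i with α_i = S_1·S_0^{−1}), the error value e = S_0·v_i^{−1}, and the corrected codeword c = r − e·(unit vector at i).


S = (3, 2, 10), error at position 5, error magnitude e = 11, c = [2, 9, 8, 11, 3].

Step 1: column multipliers v_i = (∏_{j≠i}(α_i − α_j))^{−1} mod 13.
  i = 1 (α = 7): (7−6)(7−8)(7−2)(7−5) = 1·(−1)·5·2 = −10 ≡ 3, so v_1 = 3^{−1} = 9 (mod 13).
  i = 2 (α = 6): (6−7)(6−8)(6−2)(6−5) = (−1)·(−2)·4·1 = 8 ≡ 8, so v_2 = 8^{−1} = 5 (mod 13).
  i = 3 (α = 8): (8−7)(8−6)(8−2)(8−5) = 1·2·6·3 = 36 ≡ 10, so v_3 = 10^{−1} = 4 (mod 13).
  i = 4 (α = 2): (2−7)(2−6)(2−8)(2−5) = (−5)·(−4)·(−6)·(−3) = 360 ≡ 9, so v_4 = 9^{−1} = 3 (mod 13).
  i = 5 (α = 5): (5−7)(5−6)(5−8)(5−2) = (−2)·(−1)·(−3)·3 = −18 ≡ 8, so v_5 = 8^{−1} = 5 (mod 13).
  v = [9, 5, 4, 3, 5].
Step 2: syndromes of r = [2, 9, 8, 11, 1] (all sums mod 13).
  S_0 = Σ v_i r_i = 9·2 + 5·9 + 4·8 + 3·11 + 5·1 = 133 ≡ 3.
  S_1 = Σ v_i α_i r_i = 9·7·2 + 5·6·9 + 4·8·8 + 3·2·11 + 5·5·1 = 743 ≡ 2.
  α_i^2 mod 13 = [10, 10, 12, 4, 12].
  S_2 = Σ v_i α_i^2 r_i = 9·10·2 + 5·10·9 + 4·12·8 + 3·4·11 + 5·12·1 = 1206 ≡ 10.
  S = (3, 2, 10) ≠ 0, so r is not a codeword (an error is present).
Step 3: locate the error. For a single error e at position i, S_ℓ = v_i·e·α_i^ℓ, so α_err = S_1/S_0.
  S_0^{−1} = 3^{−1} = 9 (mod 13), so α_err = 2·9 = 18 ≡ 5 = α_5. Error position i = 5.
  Consistency check: S_2/S_1 = 10·7 = 70 ≡ 5 = α_err ✓ (single-error assumption holds).
Step 4: error magnitude e = S_0/v_5 = S_0·∏_{j≠5}(α_5 − α_j) = 3·8 = 24 ≡ 11 (mod 13).
Step 5: correct position 5: c_5 = r_5 − e = 1 − 11 ≡ 3 (mod 13). Hence c = [2, 9, 8, 11, 3].
  Check: interpolating c through the α_i gives m(x) = 12 + 6·x (degree < 2) with m(α_i) = c_i for every i, so c is indeed a codeword.


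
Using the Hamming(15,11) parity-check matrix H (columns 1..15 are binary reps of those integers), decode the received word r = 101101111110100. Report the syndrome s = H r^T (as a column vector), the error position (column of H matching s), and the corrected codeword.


s = (1, 0, 1, 0)^T, error position = 10, corrected codeword c = 101101111010100

Compute s = H r^T mod 2 one row at a time:
  s_1 = 1 + 1 + 1 + 1 + 0 + 1 + 0 + 0 = 5 ≡ 1 (mod 2).
  s_2 = 1 + 0 + 1 + 1 + 0 + 1 + 0 + 0 = 4 ≡ 0 (mod 2).
  s_3 = 0 + 1 + 1 + 1 + 1 + 1 + 0 + 0 = 5 ≡ 1 (mod 2).
  s_4 = 1 + 1 + 0 + 1 + 1 + 1 + 1 + 0 = 6 ≡ 0 (mod 2).
s = (1, 0, 1, 0)^T — this equals column 10 of H (binary 1010), so error is at position 10.
Correct: flip bit 10 of r = 101101111110100 to get c = 101101111010100.


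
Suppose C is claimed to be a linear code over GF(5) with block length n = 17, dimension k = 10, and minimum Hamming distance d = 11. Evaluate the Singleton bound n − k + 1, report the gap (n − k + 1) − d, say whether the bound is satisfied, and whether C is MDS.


Singleton RHS = n − k + 1 = 8, slack = -3, bound violated (no such code; not MDS).

Singleton bound: d ≤ n − k + 1.
Here n = 17, k = 10, so n − k + 1 = 8.
Given d = 11, check d ≤ 8: NO.
Slack = (n − k + 1) − d = -3.
The slack is negative: d = 11 exceeds n − k + 1 = 8 by 3, so the Singleton bound is violated and no linear [17, 10, 11]_5 code can exist. In particular it is not MDS (MDS requires d = n − k + 1 exactly).
Description: the claimed parameters are [17, 10, 11]_5; such a code would be impossible (violates the Singleton bound).


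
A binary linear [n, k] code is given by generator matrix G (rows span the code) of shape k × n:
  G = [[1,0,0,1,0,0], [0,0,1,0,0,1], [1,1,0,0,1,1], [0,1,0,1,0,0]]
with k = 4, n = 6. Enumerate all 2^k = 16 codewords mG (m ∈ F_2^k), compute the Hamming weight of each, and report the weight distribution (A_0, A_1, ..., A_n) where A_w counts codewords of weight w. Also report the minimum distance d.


Weight distribution: A_0 = 1, A_2 = 6, A_4 = 9. Minimum distance d = 2.

Enumerate all 2^4 = 16 messages m ∈ F_2^4.
For each, compute codeword c = mG in F_2^6, then tally its weight.
  m = 0000 → c = 000000, weight = 0.
  m = 1000 → c = 100100, weight = 2.
  m = 0100 → c = 001001, weight = 2.
  m = 1100 → c = 101101, weight = 4.
  m = 0010 → c = 110011, weight = 4.
  m = 1010 → c = 010111, weight = 4.
  m = 0110 → c = 111010, weight = 4.
  m = 1110 → c = 011110, weight = 4.
  m = 0001 → c = 010100, weight = 2.
  m = 1001 → c = 110000, weight = 2.
  m = 0101 → c = 011101, weight = 4.
  m = 1101 → c = 111001, weight = 4.
  m = 0011 → c = 100111, weight = 4.
  m = 1011 → c = 000011, weight = 2.
  m = 0111 → c = 101110, weight = 4.
  m = 1111 → c = 001010, weight = 2.
Tally weights:
  weight 0: 1 codewords.
  weight 2: 6 codewords.
  weight 4: 9 codewords.
Minimum distance d = smallest w > 0 with A_w > 0 = 2.
Sanity: Σ A_w = 16 = 2^4 = 16 ✓.


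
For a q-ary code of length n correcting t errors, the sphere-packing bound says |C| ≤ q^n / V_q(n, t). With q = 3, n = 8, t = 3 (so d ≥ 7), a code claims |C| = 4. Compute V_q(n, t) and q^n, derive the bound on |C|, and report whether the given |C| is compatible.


V_q(n, t) = 577, q^n = 6561, Hamming bound = 11, |C| = 4 ≤ bound (satisfied).

Step 1: Compute V_q(n, t) = Σ_{j=0}^3 C(n, j) (q−1)^j.
  j = 0: C(8,0)·(2)^0 = 1·1 = 1.
  j = 1: C(8,1)·(2)^1 = 8·2 = 16.
  j = 2: C(8,2)·(2)^2 = 28·4 = 112.
  j = 3: C(8,3)·(2)^3 = 56·8 = 448.
  V_q(n, t) = 1 + 16 + 112 + 448 = 577.
Step 2: q^n = 3^8 = 6561.
Step 3: Hamming bound ⌊q^n / V_q(n,t)⌋ = ⌊6561/577⌋ = 11.
Step 4: Compare |C| = 4 to 11: satisfied.
The claimed |C| lies below the Hamming bound.


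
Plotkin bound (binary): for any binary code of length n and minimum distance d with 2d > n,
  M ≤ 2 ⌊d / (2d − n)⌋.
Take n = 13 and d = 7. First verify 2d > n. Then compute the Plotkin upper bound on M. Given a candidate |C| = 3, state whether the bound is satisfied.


Plotkin bound M ≤ 14; given |C| = 3 ≤ bound (satisfied).

Check applicability: 2d = 14, n = 13.
2d − n = 1 > 0, so Plotkin applies.
Compute d/(2d−n) = 7/1 ≈ 7.0000.
⌊d/(2d−n)⌋ = 7.
Plotkin bound: M ≤ 2·7 = 14.
Given |C| = 3, check: satisfied.
This |C| is below the Plotkin bound.


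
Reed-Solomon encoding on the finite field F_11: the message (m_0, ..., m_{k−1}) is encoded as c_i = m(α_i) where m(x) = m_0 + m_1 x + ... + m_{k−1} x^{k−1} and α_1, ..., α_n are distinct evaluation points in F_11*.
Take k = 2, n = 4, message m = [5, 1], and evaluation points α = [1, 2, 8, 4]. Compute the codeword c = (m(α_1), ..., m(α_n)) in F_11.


c = [6, 7, 2, 9]

Message polynomial: m(x) = 5 + 1·x (mod 11).
For each evaluation point α_i, compute m(α_i) mod 11:
  α_1 = 1: Horner steps 1 → 6, so m(1) = 6.
  α_2 = 2: Horner steps 1 → 7, so m(2) = 7.
  α_3 = 8: Horner steps 1 → 2, so m(8) = 2.
  α_4 = 4: Horner steps 1 → 9, so m(4) = 9.
Codeword c = [6, 7, 2, 9] ∈ F_11^4.


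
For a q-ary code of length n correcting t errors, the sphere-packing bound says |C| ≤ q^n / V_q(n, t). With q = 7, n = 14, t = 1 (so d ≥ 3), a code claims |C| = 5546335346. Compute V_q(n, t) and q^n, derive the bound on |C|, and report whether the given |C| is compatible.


V_q(n, t) = 85, q^n = 678223072849, Hamming bound = 7979094974, |C| = 5546335346 ≤ bound (satisfied).

Step 1: Compute V_q(n, t) = Σ_{j=0}^1 C(n, j) (q−1)^j.
  j = 0: C(14,0)·(6)^0 = 1·1 = 1.
  j = 1: C(14,1)·(6)^1 = 14·6 = 84.
  V_q(n, t) = 1 + 84 = 85.
Step 2: q^n = 7^14 = 678223072849.
Step 3: Hamming bound ⌊q^n / V_q(n,t)⌋ = ⌊678223072849/85⌋ = 7979094974.
Step 4: Compare |C| = 5546335346 to 7979094974: satisfied.
The claimed |C| lies below the Hamming bound.


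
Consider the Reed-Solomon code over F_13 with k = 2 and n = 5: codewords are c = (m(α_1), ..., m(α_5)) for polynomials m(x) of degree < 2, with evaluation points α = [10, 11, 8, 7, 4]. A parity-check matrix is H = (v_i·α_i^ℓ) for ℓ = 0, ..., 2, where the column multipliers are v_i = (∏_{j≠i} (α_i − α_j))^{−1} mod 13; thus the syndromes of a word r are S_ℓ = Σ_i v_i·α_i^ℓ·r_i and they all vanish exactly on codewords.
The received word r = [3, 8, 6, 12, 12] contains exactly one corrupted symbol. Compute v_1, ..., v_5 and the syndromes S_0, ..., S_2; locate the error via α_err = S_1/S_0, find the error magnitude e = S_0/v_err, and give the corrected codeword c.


S = (8, 4, 2), error at position 4, error magnitude e = 11, c = [3, 8, 6, 1, 12].

Step 1: column multipliers v_i = (∏_{j≠i}(α_i − α_j))^{−1} mod 13.
  i = 1 (α = 10): (10−11)(10−8)(10−7)(10−4) = (−1)·2·3·6 = −36 ≡ 3, so v_1 = 3^{−1} = 9 (mod 13).
  i = 2 (α = 11): (11−10)(11−8)(11−7)(11−4) = 1·3·4·7 = 84 ≡ 6, so v_2 = 6^{−1} = 11 (mod 13).
  i = 3 (α = 8): (8−10)(8−11)(8−7)(8−4) = (−2)·(−3)·1·4 = 24 ≡ 11, so v_3 = 11^{−1} = 6 (mod 13).
  i = 4 (α = 7): (7−10)(7−11)(7−8)(7−4) = (−3)·(−4)·(−1)·3 = −36 ≡ 3, so v_4 = 3^{−1} = 9 (mod 13).
  i = 5 (α = 4): (4−10)(4−11)(4−8)(4−7) = (−6)·(−7)·(−4)·(−3) = 504 ≡ 10, so v_5 = 10^{−1} = 4 (mod 13).
  v = [9, 11, 6, 9, 4].
Step 2: syndromes of r = [3, 8, 6, 12, 12] (all sums mod 13).
  S_0 = Σ v_i r_i = 9·3 + 11·8 + 6·6 + 9·12 + 4·12 = 307 ≡ 8.
  S_1 = Σ v_i α_i r_i = 9·10·3 + 11·11·8 + 6·8·6 + 9·7·12 + 4·4·12 = 2474 ≡ 4.
  α_i^2 mod 13 = [9, 4, 12, 10, 3].
  S_2 = Σ v_i α_i^2 r_i = 9·9·3 + 11·4·8 + 6·12·6 + 9·10·12 + 4·3·12 = 2251 ≡ 2.
  S = (8, 4, 2) ≠ 0, so r is not a codeword (an error is present).
Step 3: locate the error. For a single error e at position i, S_ℓ = v_i·e·α_i^ℓ, so α_err = S_1/S_0.
  S_0^{−1} = 8^{−1} = 5 (mod 13), so α_err = 4·5 = 20 ≡ 7 = α_4. Error position i = 4.
  Consistency check: S_2/S_1 = 2·10 = 20 ≡ 7 = α_err ✓ (single-error assumption holds).
Step 4: error magnitude e = S_0/v_4 = S_0·∏_{j≠4}(α_4 − α_j) = 8·3 = 24 ≡ 11 (mod 13).
Step 5: correct position 4: c_4 = r_4 − e = 12 − 11 ≡ 1 (mod 13). Hence c = [3, 8, 6, 1, 12].
  Check: interpolating c through the α_i gives m(x) = 5 + 5·x (degree < 2) with m(α_i) = c_i for every i, so c is indeed a codeword.


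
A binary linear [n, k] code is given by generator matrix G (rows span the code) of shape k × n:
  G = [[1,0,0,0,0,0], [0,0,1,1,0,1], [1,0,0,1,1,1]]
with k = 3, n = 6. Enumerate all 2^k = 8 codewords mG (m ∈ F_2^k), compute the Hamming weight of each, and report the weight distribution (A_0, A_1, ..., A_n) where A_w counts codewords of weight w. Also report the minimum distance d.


Weight distribution: A_0 = 1, A_1 = 1, A_2 = 1, A_3 = 3, A_4 = 2. Minimum distance d = 1.

Enumerate all 2^3 = 8 messages m ∈ F_2^3.
For each, compute codeword c = mG in F_2^6, then tally its weight.
  m = 000 → c = 000000, weight = 0.
  m = 100 → c = 100000, weight = 1.
  m = 010 → c = 001101, weight = 3.
  m = 110 → c = 101101, weight = 4.
  m = 001 → c = 100111, weight = 4.
  m = 101 → c = 000111, weight = 3.
  m = 011 → c = 101010, weight = 3.
  m = 111 → c = 001010, weight = 2.
Tally weights:
  weight 0: 1 codewords.
  weight 1: 1 codewords.
  weight 2: 1 codewords.
  weight 3: 3 codewords.
  weight 4: 2 codewords.
Minimum distance d = smallest w > 0 with A_w > 0 = 1.
Sanity: Σ A_w = 8 = 2^3 = 8 ✓.


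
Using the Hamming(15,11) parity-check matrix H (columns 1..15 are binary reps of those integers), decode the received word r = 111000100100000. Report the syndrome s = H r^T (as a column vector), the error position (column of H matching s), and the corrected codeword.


s = (1, 1, 0, 1)^T, error position = 13, corrected codeword c = 111000100100100

Compute s = H r^T mod 2 one row at a time:
  s_1 = 0 + 0 + 1 + 0 + 0 + 0 + 0 + 0 = 1 ≡ 1 (mod 2).
  s_2 = 0 + 0 + 0 + 1 + 0 + 0 + 0 + 0 = 1 ≡ 1 (mod 2).
  s_3 = 1 + 1 + 0 + 1 + 1 + 0 + 0 + 0 = 4 ≡ 0 (mod 2).
  s_4 = 1 + 1 + 0 + 1 + 0 + 0 + 0 + 0 = 3 ≡ 1 (mod 2).
s = (1, 1, 0, 1)^T — this equals column 13 of H (binary 1101), so error is at position 13.
Correct: flip bit 13 of r = 111000100100000 to get c = 111000100100100.


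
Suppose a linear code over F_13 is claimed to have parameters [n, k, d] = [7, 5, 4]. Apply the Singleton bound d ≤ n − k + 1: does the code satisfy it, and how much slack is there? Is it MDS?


Singleton RHS = n − k + 1 = 3, slack = -1, bound violated (no such code; not MDS).

Singleton bound: d ≤ n − k + 1.
Here n = 7, k = 5, so n − k + 1 = 3.
Given d = 4, check d ≤ 3: NO.
Slack = (n − k + 1) − d = -1.
The slack is negative: d = 4 exceeds n − k + 1 = 3 by 1, so the Singleton bound is violated and no linear [7, 5, 4]_13 code can exist. In particular it is not MDS (MDS requires d = n − k + 1 exactly).
Description: the claimed parameters are [7, 5, 4]_13; such a code would be impossible (violates the Singleton bound).


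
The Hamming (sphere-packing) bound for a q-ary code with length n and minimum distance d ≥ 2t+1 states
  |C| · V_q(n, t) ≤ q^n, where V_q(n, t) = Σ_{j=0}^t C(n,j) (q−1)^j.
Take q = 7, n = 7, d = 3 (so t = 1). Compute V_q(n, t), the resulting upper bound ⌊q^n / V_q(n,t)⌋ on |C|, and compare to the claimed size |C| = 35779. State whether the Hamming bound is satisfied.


V_q(n, t) = 43, q^n = 823543, Hamming bound = 19152, |C| = 35779 > bound (violated).

Step 1: Compute V_q(n, t) = Σ_{j=0}^1 C(n, j) (q−1)^j.
  j = 0: C(7,0)·(6)^0 = 1·1 = 1.
  j = 1: C(7,1)·(6)^1 = 7·6 = 42.
  V_q(n, t) = 1 + 42 = 43.
Step 2: q^n = 7^7 = 823543.
Step 3: Hamming bound ⌊q^n / V_q(n,t)⌋ = ⌊823543/43⌋ = 19152.
Step 4: Compare |C| = 35779 to 19152: violated.
The claimed |C| lies above the Hamming bound, so no 7-ary code of length 7 with d ≥ 3 can have 35779 codewords.


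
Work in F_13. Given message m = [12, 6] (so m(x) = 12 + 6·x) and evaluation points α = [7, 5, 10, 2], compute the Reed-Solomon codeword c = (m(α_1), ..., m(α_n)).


c = [2, 3, 7, 11]

Message polynomial: m(x) = 12 + 6·x (mod 13).
For each evaluation point α_i, compute m(α_i) mod 13:
  α_1 = 7: Horner steps 6 → 2, so m(7) = 2.
  α_2 = 5: Horner steps 6 → 3, so m(5) = 3.
  α_3 = 10: Horner steps 6 → 7, so m(10) = 7.
  α_4 = 2: Horner steps 6 → 11, so m(2) = 11.
Codeword c = [2, 3, 7, 11] ∈ F_13^4.


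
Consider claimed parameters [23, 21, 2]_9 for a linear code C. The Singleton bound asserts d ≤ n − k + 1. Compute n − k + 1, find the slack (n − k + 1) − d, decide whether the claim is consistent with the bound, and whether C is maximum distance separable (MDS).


Singleton RHS = n − k + 1 = 3, slack = 1, bound satisfied, not MDS.

Singleton bound: d ≤ n − k + 1.
Here n = 23, k = 21, so n − k + 1 = 3.
Given d = 2, check d ≤ 3: YES.
Slack = (n − k + 1) − d = 1.
The code is NOT MDS (slack = 1 > 0).
Description: the claimed parameters are [23, 21, 2]_9; such a code would be non-MDS.


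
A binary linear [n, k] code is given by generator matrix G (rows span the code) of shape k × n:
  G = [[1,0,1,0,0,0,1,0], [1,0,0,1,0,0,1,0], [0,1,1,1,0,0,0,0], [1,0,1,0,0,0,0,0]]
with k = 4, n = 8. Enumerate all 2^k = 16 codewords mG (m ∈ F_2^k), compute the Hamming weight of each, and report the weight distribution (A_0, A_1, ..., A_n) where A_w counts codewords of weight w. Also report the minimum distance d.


Weight distribution: A_0 = 1, A_1 = 2, A_2 = 4, A_3 = 6, A_4 = 3. Minimum distance d = 1.

Enumerate all 2^4 = 16 messages m ∈ F_2^4.
For each, compute codeword c = mG in F_2^8, then tally its weight.
  m = 0000 → c = 00000000, weight = 0.
  m = 1000 → c = 10100010, weight = 3.
  m = 0100 → c = 10010010, weight = 3.
  m = 1100 → c = 00110000, weight = 2.
  m = 0010 → c = 01110000, weight = 3.
  m = 1010 → c = 11010010, weight = 4.
  m = 0110 → c = 11100010, weight = 4.
  m = 1110 → c = 01000000, weight = 1.
  m = 0001 → c = 10100000, weight = 2.
  m = 1001 → c = 00000010, weight = 1.
  m = 0101 → c = 00110010, weight = 3.
  m = 1101 → c = 10010000, weight = 2.
  m = 0011 → c = 11010000, weight = 3.
  m = 1011 → c = 01110010, weight = 4.
  m = 0111 → c = 01000010, weight = 2.
  m = 1111 → c = 11100000, weight = 3.
Tally weights:
  weight 0: 1 codewords.
  weight 1: 2 codewords.
  weight 2: 4 codewords.
  weight 3: 6 codewords.
  weight 4: 3 codewords.
Minimum distance d = smallest w > 0 with A_w > 0 = 1.
Sanity: Σ A_w = 16 = 2^4 = 16 ✓.


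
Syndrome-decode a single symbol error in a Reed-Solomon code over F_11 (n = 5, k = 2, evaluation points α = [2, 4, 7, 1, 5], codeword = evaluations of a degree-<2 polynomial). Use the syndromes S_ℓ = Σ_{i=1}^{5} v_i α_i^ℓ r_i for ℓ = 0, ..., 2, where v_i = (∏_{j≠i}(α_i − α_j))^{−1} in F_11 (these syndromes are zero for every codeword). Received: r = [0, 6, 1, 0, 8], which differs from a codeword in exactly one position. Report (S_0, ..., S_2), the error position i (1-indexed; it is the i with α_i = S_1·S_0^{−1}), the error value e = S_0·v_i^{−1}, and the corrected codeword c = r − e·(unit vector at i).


S = (3, 6, 1), error at position 1, error magnitude e = 9, c = [2, 6, 1, 0, 8].

Step 1: column multipliers v_i = (∏_{j≠i}(α_i − α_j))^{−1} mod 11.
  i = 1 (α = 2): (2−4)(2−7)(2−1)(2−5) = (−2)·(−5)·1·(−3) = −30 ≡ 3, so v_1 = 3^{−1} = 4 (mod 11).
  i = 2 (α = 4): (4−2)(4−7)(4−1)(4−5) = 2·(−3)·3·(−1) = 18 ≡ 7, so v_2 = 7^{−1} = 8 (mod 11).
  i = 3 (α = 7): (7−2)(7−4)(7−1)(7−5) = 5·3·6·2 = 180 ≡ 4, so v_3 = 4^{−1} = 3 (mod 11).
  i = 4 (α = 1): (1−2)(1−4)(1−7)(1−5) = (−1)·(−3)·(−6)·(−4) = 72 ≡ 6, so v_4 = 6^{−1} = 2 (mod 11).
  i = 5 (α = 5): (5−2)(5−4)(5−7)(5−1) = 3·1·(−2)·4 = −24 ≡ 9, so v_5 = 9^{−1} = 5 (mod 11).
  v = [4, 8, 3, 2, 5].
Step 2: syndromes of r = [0, 6, 1, 0, 8] (all sums mod 11).
  S_0 = Σ v_i r_i = 4·0 + 8·6 + 3·1 + 2·0 + 5·8 = 91 ≡ 3.
  S_1 = Σ v_i α_i r_i = 4·2·0 + 8·4·6 + 3·7·1 + 2·1·0 + 5·5·8 = 413 ≡ 6.
  α_i^2 mod 11 = [4, 5, 5, 1, 3].
  S_2 = Σ v_i α_i^2 r_i = 4·4·0 + 8·5·6 + 3·5·1 + 2·1·0 + 5·3·8 = 375 ≡ 1.
  S = (3, 6, 1) ≠ 0, so r is not a codeword (an error is present).
Step 3: locate the error. For a single error e at position i, S_ℓ = v_i·e·α_i^ℓ, so α_err = S_1/S_0.
  S_0^{−1} = 3^{−1} = 4 (mod 11), so α_err = 6·4 = 24 ≡ 2 = α_1. Error position i = 1.
  Consistency check: S_2/S_1 = 1·2 = 2 ≡ 2 = α_err ✓ (single-error assumption holds).
Step 4: error magnitude e = S_0/v_1 = S_0·∏_{j≠1}(α_1 − α_j) = 3·3 = 9 ≡ 9 (mod 11).
Step 5: correct position 1: c_1 = r_1 − e = 0 − 9 ≡ 2 (mod 11). Hence c = [2, 6, 1, 0, 8].
  Check: interpolating c through the α_i gives m(x) = 9 + 2·x (degree < 2) with m(α_i) = c_i for every i, so c is indeed a codeword.


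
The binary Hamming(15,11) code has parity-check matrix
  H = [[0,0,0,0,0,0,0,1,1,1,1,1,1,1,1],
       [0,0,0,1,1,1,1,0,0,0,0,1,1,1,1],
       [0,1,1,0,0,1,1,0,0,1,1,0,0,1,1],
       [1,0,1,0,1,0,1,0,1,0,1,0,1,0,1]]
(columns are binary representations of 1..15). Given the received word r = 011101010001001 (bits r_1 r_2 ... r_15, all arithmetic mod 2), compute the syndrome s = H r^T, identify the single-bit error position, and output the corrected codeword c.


s = (1, 0, 0, 0)^T, error position = 8, corrected codeword c = 011101000001001

Compute s = H r^T mod 2 one row at a time:
  s_1 = 1 + 0 + 0 + 0 + 1 + 0 + 0 + 1 = 3 ≡ 1 (mod 2).
  s_2 = 1 + 0 + 1 + 0 + 1 + 0 + 0 + 1 = 4 ≡ 0 (mod 2).
  s_3 = 1 + 1 + 1 + 0 + 0 + 0 + 0 + 1 = 4 ≡ 0 (mod 2).
  s_4 = 0 + 1 + 0 + 0 + 0 + 0 + 0 + 1 = 2 ≡ 0 (mod 2).
s = (1, 0, 0, 0)^T — this equals column 8 of H (binary 1000), so error is at position 8.
Correct: flip bit 8 of r = 011101010001001 to get c = 011101000001001.


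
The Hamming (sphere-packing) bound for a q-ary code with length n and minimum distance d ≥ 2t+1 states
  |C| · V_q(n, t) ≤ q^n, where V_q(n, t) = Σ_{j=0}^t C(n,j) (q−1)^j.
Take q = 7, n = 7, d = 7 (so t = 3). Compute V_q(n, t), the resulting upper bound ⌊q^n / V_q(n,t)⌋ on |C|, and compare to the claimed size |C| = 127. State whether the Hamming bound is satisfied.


V_q(n, t) = 8359, q^n = 823543, Hamming bound = 98, |C| = 127 > bound (violated).

Step 1: Compute V_q(n, t) = Σ_{j=0}^3 C(n, j) (q−1)^j.
  j = 0: C(7,0)·(6)^0 = 1·1 = 1.
  j = 1: C(7,1)·(6)^1 = 7·6 = 42.
  j = 2: C(7,2)·(6)^2 = 21·36 = 756.
  j = 3: C(7,3)·(6)^3 = 35·216 = 7560.
  V_q(n, t) = 1 + 42 + 756 + 7560 = 8359.
Step 2: q^n = 7^7 = 823543.
Step 3: Hamming bound ⌊q^n / V_q(n,t)⌋ = ⌊823543/8359⌋ = 98.
Step 4: Compare |C| = 127 to 98: violated.
The claimed |C| lies above the Hamming bound, so no 7-ary code of length 7 with d ≥ 7 can have 127 codewords.


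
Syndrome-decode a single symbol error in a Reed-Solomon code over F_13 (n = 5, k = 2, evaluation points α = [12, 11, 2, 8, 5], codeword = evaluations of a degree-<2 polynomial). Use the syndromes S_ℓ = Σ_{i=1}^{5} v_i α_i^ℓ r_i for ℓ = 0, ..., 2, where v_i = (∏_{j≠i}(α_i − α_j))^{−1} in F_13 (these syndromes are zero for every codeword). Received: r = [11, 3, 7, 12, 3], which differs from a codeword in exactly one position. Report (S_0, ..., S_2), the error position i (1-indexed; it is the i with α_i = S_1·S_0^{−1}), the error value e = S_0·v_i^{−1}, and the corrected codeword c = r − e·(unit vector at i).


S = (3, 7, 12), error at position 2, error magnitude e = 8, c = [11, 8, 7, 12, 3].

Step 1: column multipliers v_i = (∏_{j≠i}(α_i − α_j))^{−1} mod 13.
  i = 1 (α = 12): (12−11)(12−2)(12−8)(12−5) = 1·10·4·7 = 280 ≡ 7, so v_1 = 7^{−1} = 2 (mod 13).
  i = 2 (α = 11): (11−12)(11−2)(11−8)(11−5) = (−1)·9·3·6 = −162 ≡ 7, so v_2 = 7^{−1} = 2 (mod 13).
  i = 3 (α = 2): (2−12)(2−11)(2−8)(2−5) = (−10)·(−9)·(−6)·(−3) = 1620 ≡ 8, so v_3 = 8^{−1} = 5 (mod 13).
  i = 4 (α = 8): (8−12)(8−11)(8−2)(8−5) = (−4)·(−3)·6·3 = 216 ≡ 8, so v_4 = 8^{−1} = 5 (mod 13).
  i = 5 (α = 5): (5−12)(5−11)(5−2)(5−8) = (−7)·(−6)·3·(−3) = −378 ≡ 12, so v_5 = 12^{−1} = 12 (mod 13).
  v = [2, 2, 5, 5, 12].
Step 2: syndromes of r = [11, 3, 7, 12, 3] (all sums mod 13).
  S_0 = Σ v_i r_i = 2·11 + 2·3 + 5·7 + 5·12 + 12·3 = 159 ≡ 3.
  S_1 = Σ v_i α_i r_i = 2·12·11 + 2·11·3 + 5·2·7 + 5·8·12 + 12·5·3 = 1060 ≡ 7.
  α_i^2 mod 13 = [1, 4, 4, 12, 12].
  S_2 = Σ v_i α_i^2 r_i = 2·1·11 + 2·4·3 + 5·4·7 + 5·12·12 + 12·12·3 = 1338 ≡ 12.
  S = (3, 7, 12) ≠ 0, so r is not a codeword (an error is present).
Step 3: locate the error. For a single error e at position i, S_ℓ = v_i·e·α_i^ℓ, so α_err = S_1/S_0.
  S_0^{−1} = 3^{−1} = 9 (mod 13), so α_err = 7·9 = 63 ≡ 11 = α_2. Error position i = 2.
  Consistency check: S_2/S_1 = 12·2 = 24 ≡ 11 = α_err ✓ (single-error assumption holds).
Step 4: error magnitude e = S_0/v_2 = S_0·∏_{j≠2}(α_2 − α_j) = 3·7 = 21 ≡ 8 (mod 13).
Step 5: correct position 2: c_2 = r_2 − e = 3 − 8 ≡ 8 (mod 13). Hence c = [11, 8, 7, 12, 3].
  Check: interpolating c through the α_i gives m(x) = 1 + 3·x (degree < 2) with m(α_i) = c_i for every i, so c is indeed a codeword.
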